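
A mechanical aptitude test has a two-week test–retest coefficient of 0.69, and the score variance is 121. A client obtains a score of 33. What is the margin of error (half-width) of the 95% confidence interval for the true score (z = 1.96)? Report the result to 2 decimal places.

12.00

σ = 121^(1/2) = 11.0000
SEM = 11.0000×√(1 − 0.6900) ≃ 6.1245
Half-width = 1.96×6.1245 ≃ 12.0041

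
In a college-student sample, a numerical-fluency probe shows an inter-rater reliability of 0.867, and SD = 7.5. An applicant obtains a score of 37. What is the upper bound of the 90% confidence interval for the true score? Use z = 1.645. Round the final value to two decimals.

41.50

SEM = 7.50000 × √(1 − 0.86700) = 7.50000 × √0.13300 ≈ 7.50000 × 0.36469 ≈ 2.73519
Margin = 1.645 × 2.73519 ≈ 4.49938
Upper limit = 37 + 4.49938 ≈ 41.49938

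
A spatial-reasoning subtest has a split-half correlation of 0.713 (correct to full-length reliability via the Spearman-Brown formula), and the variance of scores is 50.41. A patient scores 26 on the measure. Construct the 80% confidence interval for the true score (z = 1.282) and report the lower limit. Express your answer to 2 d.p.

σ = 50.41^(1/2) = 7.100
r_full = 2·0.713 / (1 + 0.713) ≃ 0.832
SEM = 7.100 · √(1 − 0.832) = 7.100 · √0.168 ≃ 7.100 · 0.409 ≃ 2.906
Margin = 1.282 · 2.906 ≃ 3.726
Lower bound: 26 − 3.726 = 22.274

22.27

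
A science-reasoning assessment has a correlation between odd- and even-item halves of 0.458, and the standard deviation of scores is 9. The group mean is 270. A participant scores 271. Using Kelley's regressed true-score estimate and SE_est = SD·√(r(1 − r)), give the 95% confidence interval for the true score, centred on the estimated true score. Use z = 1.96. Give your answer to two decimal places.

Spearman-Brown: r = 2(0.458) / (1 + 0.458) = 0.91600 / 1.45800 ≃ 0.62826
Estimated true score = 0.62826*271 + (1 − 0.62826)*270 ≃ 270.62826
SE_est = SD * √(r(1 − r)) = 9.00000 * √0.23355 ≃ 9.00000 * 0.48327 ≃ 4.34943
CI = 270.62826 ± 1.96 * 4.34943 → [262.10337, 279.15314]

[262.10, 279.15]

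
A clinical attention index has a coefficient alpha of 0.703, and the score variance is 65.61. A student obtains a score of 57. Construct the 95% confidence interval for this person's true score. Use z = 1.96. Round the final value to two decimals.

[48.35, 65.65]

σ = 65.61^(1/2) = 8.10000
SEM = 8.10000 × √(1 − 0.70300) = 8.10000 × √0.29700 ≈ 8.10000 × 0.54498 ≈ 4.41431
Margin = 1.96 × 4.41431 ≈ 8.65206
95% CI: 57 ± 8.65206 = [48.34794, 65.65206]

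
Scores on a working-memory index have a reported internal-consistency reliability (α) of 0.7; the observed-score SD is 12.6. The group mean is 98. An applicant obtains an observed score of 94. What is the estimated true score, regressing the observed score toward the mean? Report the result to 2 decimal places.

95.20

T̂ = r·X + (1 − r)·M = 0.7000×94 + 0.3000×98 = 65.8000 + 29.4000 ≈ 95.2000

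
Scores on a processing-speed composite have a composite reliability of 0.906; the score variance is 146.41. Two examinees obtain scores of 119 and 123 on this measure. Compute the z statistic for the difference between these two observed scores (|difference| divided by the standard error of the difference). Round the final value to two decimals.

0.76

σ = 146.41^(1/2) = 12.10000
SEM = 12.10000 × √(1 − 0.90600) = 12.10000 × √0.09400 ≈ 12.10000 × 0.30659 ≈ 3.70979
Standard error of the difference = 3.70979·√2 ≈ 5.24643
z = 4 / 5.24643 ≈ 0.76242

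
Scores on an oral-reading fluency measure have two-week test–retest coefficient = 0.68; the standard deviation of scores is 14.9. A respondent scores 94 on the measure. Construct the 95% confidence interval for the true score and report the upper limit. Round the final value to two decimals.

SEM = 14.9000 * √(1 − 0.6800) = 14.9000 * √0.3200 ≈ 14.9000 * 0.5657 ≈ 8.4287
1.96 * SEM ≈ 16.5203
Upper bound: 94 + 16.5203 = 110.5203

110.52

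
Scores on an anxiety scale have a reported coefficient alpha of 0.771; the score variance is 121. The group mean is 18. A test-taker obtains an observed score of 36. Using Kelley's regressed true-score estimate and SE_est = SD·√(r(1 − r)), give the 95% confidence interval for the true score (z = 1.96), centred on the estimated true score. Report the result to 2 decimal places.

[22.82, 40.94]

SD = √121 ≈ 11.0000
Estimated true score = 0.7710*36 + (1 − 0.7710)*18 ≈ 31.8780
SE_est = 11.0000*√(0.7710*0.2290) ≈ 4.6221
95% CI: 31.8780 ± 9.0593 ≈ (22.8187, 40.9373)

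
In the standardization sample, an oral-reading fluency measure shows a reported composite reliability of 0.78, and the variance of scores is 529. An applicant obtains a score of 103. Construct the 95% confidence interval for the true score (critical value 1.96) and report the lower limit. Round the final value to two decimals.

81.86

SD = √529 = 23.0000
SEM = 23.0000×√(1 − 0.7800) ≈ 10.7880
1.96 × SEM ≈ 21.1444
Lower bound: 103 − 21.1444 = 81.8556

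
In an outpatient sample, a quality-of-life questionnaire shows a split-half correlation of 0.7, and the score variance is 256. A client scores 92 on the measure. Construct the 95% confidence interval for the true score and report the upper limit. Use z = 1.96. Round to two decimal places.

σ = 256^(1/2) = 16.0000
Spearman-Brown: r = 2(0.7) / (1 + 0.7) = 1.4000 / 1.7000 ≈ 0.8235
The standard error of measurement is 16.0000·√(1 − 0.8235) ≈ 16.0000·0.4201 ≈ 6.7213.
1.96 · SEM ≈ 13.1738
Upper limit = 92 + 13.1738 ≈ 105.1738

105.17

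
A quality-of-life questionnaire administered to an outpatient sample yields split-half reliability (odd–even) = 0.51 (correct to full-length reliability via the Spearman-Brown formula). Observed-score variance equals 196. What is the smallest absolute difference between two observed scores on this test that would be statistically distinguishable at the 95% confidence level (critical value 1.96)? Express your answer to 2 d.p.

σ = 196^(1/2) = 14.000
Spearman-Brown: r = 2(0.51) / (1 + 0.51) = 1.020 / 1.510 ≈ 0.675
SEM = 14.000 * √(1 − 0.675) = 14.000 * √0.325 ≈ 14.000 * 0.570 ≈ 7.975
SE_diff = √2 * SEM ≈ 11.279
Smallest detectable difference = 1.96*11.279 ≈ 22.106

22.11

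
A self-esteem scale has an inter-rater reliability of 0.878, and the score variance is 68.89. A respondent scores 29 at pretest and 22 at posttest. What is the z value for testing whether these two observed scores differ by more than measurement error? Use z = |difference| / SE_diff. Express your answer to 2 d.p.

1.71

σ = 68.89^(1/2) = 8.3000
SEM = 8.3000 × √(1 − 0.8780) = 8.3000 × √0.1220 ≈ 8.3000 × 0.3493 ≈ 2.8991
SE_diff = SEM × √2 ≈ 2.8991 × 1.4142 ≈ 4.0999
z = |29 − 22| / 4.0999 = 7 / 4.0999 ≈ 1.7074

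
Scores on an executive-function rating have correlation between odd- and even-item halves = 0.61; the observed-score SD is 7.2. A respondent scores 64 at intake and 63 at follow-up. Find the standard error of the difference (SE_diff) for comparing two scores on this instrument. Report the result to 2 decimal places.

r_full = 2·0.61 / (1 + 0.61) ≃ 0.7578
SEM = 7.2000×√(1 − 0.7578) ≃ 3.5437
SE_diff = √2 × SEM ≃ 5.0115

5.01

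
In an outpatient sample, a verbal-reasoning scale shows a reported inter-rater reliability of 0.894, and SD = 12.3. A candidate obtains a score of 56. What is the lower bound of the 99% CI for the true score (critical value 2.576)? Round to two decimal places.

45.68

SEM = 12.3000*√(1 − 0.8940) ≈ 4.0046
Margin = 2.576 * 4.0046 ≈ 10.3158
Lower limit = 56 − 10.3158 ≈ 45.6842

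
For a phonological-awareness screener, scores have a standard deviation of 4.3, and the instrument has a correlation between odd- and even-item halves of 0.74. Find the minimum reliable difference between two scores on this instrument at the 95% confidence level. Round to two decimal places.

4.61

r_full = 2·0.74 / (1 + 0.74) ≈ 0.8506
SEM = 4.3000 × √(1 − 0.8506) = 4.3000 × √0.1494 ≈ 4.3000 × 0.3866 ≈ 1.6622
SE_diff = SEM × √2 ≈ 1.6622 × 1.4142 ≈ 2.3507
Smallest detectable difference = 1.96×2.3507 ≈ 4.6074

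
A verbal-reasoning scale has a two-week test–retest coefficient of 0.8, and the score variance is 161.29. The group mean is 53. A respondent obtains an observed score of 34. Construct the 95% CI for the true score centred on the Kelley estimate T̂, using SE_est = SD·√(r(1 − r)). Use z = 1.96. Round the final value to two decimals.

SD = √161.29 ≈ 12.7000
T̂ = r·X + (1 − r)·M = 0.8000*34 + 0.2000*53 = 27.2000 + 10.6000 ≈ 37.8000
SE_est = SD * √(r(1 − r)) = 12.7000 * √0.1600 ≈ 12.7000 * 0.4000 ≈ 5.0800
CI = 37.8000 ± 1.96 * 5.0800 → [27.8432, 47.7568]

[27.84, 47.76]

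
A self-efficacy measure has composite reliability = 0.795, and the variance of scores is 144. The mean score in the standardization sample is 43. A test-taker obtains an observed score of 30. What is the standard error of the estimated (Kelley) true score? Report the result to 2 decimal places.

4.84

σ = 144^(1/2) = 12.00000
SE_est = SD · √(r(1 − r)) = 12.00000 · √0.16297 ≃ 12.00000 · 0.40370 ≃ 4.84442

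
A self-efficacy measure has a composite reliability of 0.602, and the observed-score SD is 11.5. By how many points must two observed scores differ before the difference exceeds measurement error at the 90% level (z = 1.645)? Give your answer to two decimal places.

16.88

SEM = 11.5000 · √(1 − 0.6020) = 11.5000 · √0.3980 ≃ 11.5000 · 0.6309 ≃ 7.2550
Standard error of the difference = 7.2550·√2 ≃ 10.2602
Minimum reliable difference = 1.645 · SE_diff ≃ 1.645 · 10.2602 ≃ 16.8780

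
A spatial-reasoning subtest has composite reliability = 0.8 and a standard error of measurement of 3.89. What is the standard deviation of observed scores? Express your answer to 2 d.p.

σ = SEM·(1 − r)^(−1/2) ≈ 3.89·2.236 ≈ 8.698

8.70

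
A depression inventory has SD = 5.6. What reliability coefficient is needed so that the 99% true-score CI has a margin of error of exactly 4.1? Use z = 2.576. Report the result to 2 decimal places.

SEM needed = half-width / z = 4.1/2.576 ≈ 1.592
r = 1 − (1.592/5.6)² ≈ 1 − 0.081 ≈ 0.919

0.92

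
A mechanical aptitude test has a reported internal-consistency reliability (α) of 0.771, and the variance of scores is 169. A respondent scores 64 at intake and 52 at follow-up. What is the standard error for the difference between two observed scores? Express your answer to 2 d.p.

SD = √169 = 13.0000
SEM = 13.0000 × √(1 − 0.7710) = 13.0000 × √0.2290 ≈ 13.0000 × 0.4785 ≈ 6.2210
SE_diff = √2 × SEM ≈ 8.7978

8.80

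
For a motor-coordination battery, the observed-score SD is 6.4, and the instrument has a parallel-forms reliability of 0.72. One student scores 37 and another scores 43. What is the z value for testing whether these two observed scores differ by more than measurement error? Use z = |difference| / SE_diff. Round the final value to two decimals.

1.25

The standard error of measurement is 6.400×√(1 − 0.720) ≃ 6.400×0.529 ≃ 3.387.
SE_diff = √2 × SEM ≃ 4.789
z = |37 − 43| / 4.789 = 6 / 4.789 ≃ 1.253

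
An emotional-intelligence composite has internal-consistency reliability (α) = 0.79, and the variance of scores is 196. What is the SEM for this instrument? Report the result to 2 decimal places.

6.42

SD = √196 = 14.000
SEM = 14.000 * √(1 − 0.790) = 14.000 * √0.210 ≃ 14.000 * 0.458 ≃ 6.416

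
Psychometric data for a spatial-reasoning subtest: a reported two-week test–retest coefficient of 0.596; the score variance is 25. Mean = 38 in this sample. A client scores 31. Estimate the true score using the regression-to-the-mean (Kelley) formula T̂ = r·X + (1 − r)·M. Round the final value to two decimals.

33.83

T̂ = r·X + (1 − r)·M = 0.5960·31 + 0.4040·38 = 18.4760 + 15.3520 ≈ 33.8280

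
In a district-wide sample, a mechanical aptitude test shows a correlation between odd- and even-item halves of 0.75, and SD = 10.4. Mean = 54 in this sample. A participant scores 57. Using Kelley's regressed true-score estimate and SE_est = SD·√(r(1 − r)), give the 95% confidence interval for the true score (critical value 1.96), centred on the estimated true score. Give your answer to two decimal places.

[49.44, 63.70]

Spearman-Brown: r = 2(0.75) / (1 + 0.75) = 1.500 / 1.750 ≈ 0.857
T̂ = r·X + (1 − r)·M = 0.857*57 + 0.143*54 ≈ 48.857 + 7.714 ≈ 56.571
SE_est = SD * √(r(1 − r)) = 10.400 * √0.122 ≈ 10.400 * 0.350 ≈ 3.639
95% CI: 56.571 ± 7.133 ≈ (49.439, 63.704)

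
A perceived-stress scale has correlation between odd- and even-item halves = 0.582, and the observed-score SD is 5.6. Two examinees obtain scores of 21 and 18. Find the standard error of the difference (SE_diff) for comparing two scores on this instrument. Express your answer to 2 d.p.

Full-length reliability (Spearman-Brown) = 2(0.582)/(1+0.582) ≈ 0.736
SEM = 5.600 × √(1 − 0.736) = 5.600 × √0.264 ≈ 5.600 × 0.514 ≈ 2.879
SE_diff = √2 × SEM ≈ 4.071

4.07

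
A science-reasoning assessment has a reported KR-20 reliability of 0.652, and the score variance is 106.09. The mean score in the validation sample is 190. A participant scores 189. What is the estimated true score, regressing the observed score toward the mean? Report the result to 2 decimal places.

189.35

T̂ = r·X + (1 − r)·M = 0.6520*189 + 0.3480*190 = 123.2280 + 66.1200 ≈ 189.3480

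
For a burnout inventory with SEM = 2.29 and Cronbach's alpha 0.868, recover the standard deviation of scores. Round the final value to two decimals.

6.30

SD = 2.29 / √(1 − 0.868) ≈ 6.3030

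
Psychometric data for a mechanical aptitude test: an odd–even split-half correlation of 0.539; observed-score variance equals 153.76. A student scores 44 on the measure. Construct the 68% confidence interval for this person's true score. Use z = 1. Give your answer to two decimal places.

[37.21, 50.79]

σ = 153.76^(1/2) = 12.4000
r_full = 2·0.539 / (1 + 0.539) ≈ 0.7005
SEM = 12.4000 * √(1 − 0.7005) = 12.4000 * √0.2995 ≈ 12.4000 * 0.5473 ≈ 6.7866
Half-width = 1*6.7866 ≈ 6.7866
68% CI: 44 ± 6.7866 = [37.2134, 50.7866]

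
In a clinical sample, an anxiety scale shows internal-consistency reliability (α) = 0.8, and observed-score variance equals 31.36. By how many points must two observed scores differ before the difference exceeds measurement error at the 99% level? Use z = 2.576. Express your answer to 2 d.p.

9.12

σ = 31.36^(1/2) = 5.600
SEM = 5.600 × √(1 − 0.800) = 5.600 × √0.200 ≈ 5.600 × 0.447 ≈ 2.504
SE_diff = SEM × √2 ≈ 2.504 × 1.414 ≈ 3.542
Smallest detectable difference = 2.576×3.542 ≈ 9.124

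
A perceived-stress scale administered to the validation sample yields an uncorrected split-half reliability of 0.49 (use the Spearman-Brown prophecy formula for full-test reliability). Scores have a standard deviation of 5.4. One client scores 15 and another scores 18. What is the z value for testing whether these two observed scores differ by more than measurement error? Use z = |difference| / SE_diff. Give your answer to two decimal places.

0.67

Full-length reliability (Spearman-Brown) = 2(0.49)/(1+0.49) ≈ 0.658
SEM = 5.400 × √(1 − 0.658) = 5.400 × √0.342 ≈ 5.400 × 0.585 ≈ 3.159
SE_diff = √2 × SEM ≈ 4.468
z = 3 / 4.468 ≈ 0.671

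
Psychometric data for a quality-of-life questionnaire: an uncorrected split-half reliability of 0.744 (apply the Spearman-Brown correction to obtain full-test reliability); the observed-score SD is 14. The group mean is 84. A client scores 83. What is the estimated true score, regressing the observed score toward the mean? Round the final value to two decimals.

r_full = 2·0.744 / (1 + 0.744) ≈ 0.85321
T̂ = 0.85321(83) + 0.14679(84) ≈ 83.14679

83.15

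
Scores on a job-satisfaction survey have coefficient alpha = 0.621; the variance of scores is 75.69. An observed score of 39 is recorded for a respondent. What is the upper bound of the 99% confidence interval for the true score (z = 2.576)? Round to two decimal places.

SD = √75.69 ≈ 8.70000
The standard error of measurement is 8.70000×√(1 − 0.62100) ≈ 8.70000×0.61563 ≈ 5.35598.
Margin = 2.576 × 5.35598 ≈ 13.79700
Upper bound: 39 + 13.79700 = 52.79700

52.80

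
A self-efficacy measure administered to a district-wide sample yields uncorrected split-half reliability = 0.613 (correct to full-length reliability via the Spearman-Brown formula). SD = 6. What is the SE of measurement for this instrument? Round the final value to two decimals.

2.94

r_full = 2·0.613 / (1 + 0.613) ≃ 0.760
The standard error of measurement is 6.000·√(1 − 0.760) ≃ 6.000·0.490 ≃ 2.939.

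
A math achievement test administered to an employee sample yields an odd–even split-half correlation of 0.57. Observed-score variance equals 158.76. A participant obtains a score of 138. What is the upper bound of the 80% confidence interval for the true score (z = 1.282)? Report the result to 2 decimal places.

σ = 158.76^(1/2) = 12.600
r_full = 2·0.57 / (1 + 0.57) ≈ 0.726
SEM = 12.600 * √(1 − 0.726) = 12.600 * √0.274 ≈ 12.600 * 0.523 ≈ 6.594
Margin = 1.282 * 6.594 ≈ 8.454
Upper bound: 138 + 8.454 = 146.454

146.45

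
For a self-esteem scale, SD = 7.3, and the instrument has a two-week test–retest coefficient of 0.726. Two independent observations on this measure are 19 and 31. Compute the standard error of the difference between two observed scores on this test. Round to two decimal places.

The standard error of measurement is 7.300·√(1 − 0.726) ≃ 7.300·0.523 ≃ 3.821.
SE_diff = √2 · SEM ≃ 5.404

5.40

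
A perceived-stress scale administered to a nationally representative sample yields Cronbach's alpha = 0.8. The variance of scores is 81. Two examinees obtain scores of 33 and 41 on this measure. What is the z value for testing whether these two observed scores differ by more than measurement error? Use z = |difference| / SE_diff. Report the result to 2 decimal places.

1.41

SD = √81 ≃ 9.0000
SEM = 9.0000 * √(1 − 0.8000) = 9.0000 * √0.2000 ≃ 9.0000 * 0.4472 ≃ 4.0249
Standard error of the difference = 4.0249·√2 ≃ 5.6921
z = |33 − 41| / 5.6921 = 8 / 5.6921 ≃ 1.4055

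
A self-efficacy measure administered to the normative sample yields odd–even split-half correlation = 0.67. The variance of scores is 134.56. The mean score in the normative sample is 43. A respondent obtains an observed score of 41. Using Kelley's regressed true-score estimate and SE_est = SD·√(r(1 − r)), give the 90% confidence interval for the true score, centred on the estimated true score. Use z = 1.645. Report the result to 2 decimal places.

σ = 134.56^(1/2) = 11.600
Spearman-Brown: r = 2(0.67) / (1 + 0.67) = 1.340 / 1.670 ≈ 0.802
Estimated true score = 0.802*41 + (1 − 0.802)*43 ≈ 41.395
SE_est = 11.600*√(0.802*0.198) ≈ 4.619
90% CI: 41.395 ± 7.598 ≈ (33.797, 48.994)

[33.80, 48.99]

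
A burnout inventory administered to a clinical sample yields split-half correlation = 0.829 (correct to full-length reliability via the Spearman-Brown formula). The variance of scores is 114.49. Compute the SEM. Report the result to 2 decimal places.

3.27

SD = √114.49 = 10.700
Full-length reliability (Spearman-Brown) = 2(0.829)/(1+0.829) ≈ 0.907
The standard error of measurement is 10.700×√(1 − 0.907) ≈ 10.700×0.306 ≈ 3.272.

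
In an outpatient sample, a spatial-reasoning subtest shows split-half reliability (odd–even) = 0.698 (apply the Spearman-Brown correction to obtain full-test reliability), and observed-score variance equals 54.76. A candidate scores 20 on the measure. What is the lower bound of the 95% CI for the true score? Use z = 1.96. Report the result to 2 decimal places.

13.88

σ = 54.76^(1/2) = 7.4000
Spearman-Brown: r = 2(0.698) / (1 + 0.698) = 1.3960 / 1.6980 ≃ 0.8221
SEM = 7.4000*√(1 − 0.8221) ≃ 3.1208
Half-width = 1.96*3.1208 ≃ 6.1168
Lower limit = 20 − 6.1168 ≃ 13.8832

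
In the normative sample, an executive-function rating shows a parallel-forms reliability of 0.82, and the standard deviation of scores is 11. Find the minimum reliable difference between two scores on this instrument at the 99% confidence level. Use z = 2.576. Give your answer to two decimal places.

17.00

SEM = 11.000×√(1 − 0.820) ≃ 4.667
SE_diff = SEM × √2 ≃ 4.667 × 1.414 ≃ 6.600
Minimum reliable difference = 2.576 × SE_diff ≃ 2.576 × 6.600 ≃ 17.002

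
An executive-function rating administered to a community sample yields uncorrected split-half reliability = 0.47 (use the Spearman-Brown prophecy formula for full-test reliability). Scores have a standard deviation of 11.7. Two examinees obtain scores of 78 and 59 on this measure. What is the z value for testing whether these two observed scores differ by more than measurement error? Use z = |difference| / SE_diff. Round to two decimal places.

Full-length reliability (Spearman-Brown) = 2(0.47)/(1+0.47) ≈ 0.6395
SEM = 11.7000 × √(1 − 0.6395) = 11.7000 × √0.3605 ≈ 11.7000 × 0.6005 ≈ 7.0253
SE_diff = √2 × SEM ≈ 9.9353
z = 19 / 9.9353 ≈ 1.9124

1.91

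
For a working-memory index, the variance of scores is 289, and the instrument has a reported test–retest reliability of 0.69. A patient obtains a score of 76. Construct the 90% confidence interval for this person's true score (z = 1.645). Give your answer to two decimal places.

SD = √289 = 17.0000
SEM = 17.0000 * √(1 − 0.6900) = 17.0000 * √0.3100 ≃ 17.0000 * 0.5568 ≃ 9.4652
Margin = 1.645 * 9.4652 ≃ 15.5703
Interval: (60.4297, 91.5703)

[60.43, 91.57]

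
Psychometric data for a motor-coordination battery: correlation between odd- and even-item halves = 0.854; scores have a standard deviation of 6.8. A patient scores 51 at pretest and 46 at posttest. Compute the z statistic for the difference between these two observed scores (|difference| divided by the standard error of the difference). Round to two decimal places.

r_full = 2·0.854 / (1 + 0.854) ≈ 0.92125
SEM = 6.80000×√(1 − 0.92125) ≈ 1.90823
SE_diff = √2 × SEM ≈ 2.69864
z = 5 / 2.69864 ≈ 1.85278

1.85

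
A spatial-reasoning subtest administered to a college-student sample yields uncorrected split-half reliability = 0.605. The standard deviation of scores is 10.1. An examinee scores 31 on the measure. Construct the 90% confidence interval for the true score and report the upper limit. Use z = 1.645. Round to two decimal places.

r_full = 2·0.605 / (1 + 0.605) ≃ 0.75389
SEM = 10.10000·√(1 − 0.75389) ≃ 5.01052
1.645 · SEM ≃ 8.24230
Upper bound: 31 + 8.24230 = 39.24230

39.24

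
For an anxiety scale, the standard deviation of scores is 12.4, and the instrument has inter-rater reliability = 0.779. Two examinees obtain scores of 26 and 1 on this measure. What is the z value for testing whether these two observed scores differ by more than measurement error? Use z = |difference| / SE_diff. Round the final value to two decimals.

3.03

SEM = 12.40000*√(1 − 0.77900) ≈ 5.82932
Standard error of the difference = 5.82932·√2 ≈ 8.24390
z = |26 − 1| / 8.24390 = 25 / 8.24390 ≈ 3.03254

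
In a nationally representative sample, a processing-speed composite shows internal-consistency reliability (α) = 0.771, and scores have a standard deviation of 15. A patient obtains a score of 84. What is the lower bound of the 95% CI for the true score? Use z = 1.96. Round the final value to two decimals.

69.93

SEM = 15.0000·√(1 − 0.7710) ≈ 7.1781
1.96 · SEM ≈ 14.0691
Lower limit = 84 − 14.0691 ≈ 69.9309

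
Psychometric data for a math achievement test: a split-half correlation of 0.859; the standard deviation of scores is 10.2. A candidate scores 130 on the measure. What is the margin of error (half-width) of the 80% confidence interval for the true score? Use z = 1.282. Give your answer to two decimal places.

Spearman-Brown: r = 2(0.859) / (1 + 0.859) = 1.718 / 1.859 ≈ 0.924
SEM = 10.200 * √(1 − 0.924) = 10.200 * √0.076 ≈ 10.200 * 0.275 ≈ 2.809
Margin = 1.282 * 2.809 ≈ 3.601

3.60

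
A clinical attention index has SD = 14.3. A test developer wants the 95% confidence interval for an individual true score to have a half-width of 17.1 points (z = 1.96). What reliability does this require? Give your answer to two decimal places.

0.63

Required SEM = 17.1 / 1.96 ≈ 8.7245
Required reliability = 1 − (SEM/SD)² = 1 − 0.3722 ≈ 0.6278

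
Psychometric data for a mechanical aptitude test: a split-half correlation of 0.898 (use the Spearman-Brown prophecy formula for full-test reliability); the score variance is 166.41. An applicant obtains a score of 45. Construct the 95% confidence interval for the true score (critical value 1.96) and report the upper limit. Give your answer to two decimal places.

50.86

σ = 166.41^(1/2) = 12.9000
Full-length reliability (Spearman-Brown) = 2(0.898)/(1+0.898) ≈ 0.9463
SEM = 12.9000 · √(1 − 0.9463) = 12.9000 · √0.0537 ≈ 12.9000 · 0.2318 ≈ 2.9905
Half-width = 1.96·2.9905 ≈ 5.8614
Upper limit = 45 + 5.8614 ≈ 50.8614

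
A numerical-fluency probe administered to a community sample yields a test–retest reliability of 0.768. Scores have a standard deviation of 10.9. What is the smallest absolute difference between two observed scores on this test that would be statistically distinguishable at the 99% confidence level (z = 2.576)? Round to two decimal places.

19.13

SEM = 10.900 × √(1 − 0.768) = 10.900 × √0.232 ≃ 10.900 × 0.482 ≃ 5.250
SE_diff = SEM × √2 ≃ 5.250 × 1.414 ≃ 7.425
Minimum reliable difference = 2.576 × SE_diff ≃ 2.576 × 7.425 ≃ 19.126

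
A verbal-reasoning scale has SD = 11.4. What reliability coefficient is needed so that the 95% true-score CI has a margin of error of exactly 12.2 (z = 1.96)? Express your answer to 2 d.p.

SEM needed = half-width / z = 12.2/1.96 ≈ 6.2245
r = 1 − (6.2245/11.4)² ≈ 1 − 0.2981 ≈ 0.7019

0.70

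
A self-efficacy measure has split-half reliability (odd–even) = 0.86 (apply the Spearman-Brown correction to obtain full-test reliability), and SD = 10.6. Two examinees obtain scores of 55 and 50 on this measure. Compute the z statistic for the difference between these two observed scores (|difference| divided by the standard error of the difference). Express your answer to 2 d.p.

Spearman-Brown: r = 2(0.86) / (1 + 0.86) = 1.720 / 1.860 ≈ 0.925
The standard error of measurement is 10.600·√(1 − 0.925) ≈ 10.600·0.274 ≈ 2.908.
Standard error of the difference = 2.908·√2 ≈ 4.113
z = |55 − 50| / 4.113 = 5 / 4.113 ≈ 1.216

1.22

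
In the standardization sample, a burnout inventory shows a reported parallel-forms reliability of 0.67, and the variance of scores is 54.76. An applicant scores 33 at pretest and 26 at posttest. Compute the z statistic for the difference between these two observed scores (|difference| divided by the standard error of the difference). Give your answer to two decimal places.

SD = √54.76 ≈ 7.4000
SEM = 7.4000 * √(1 − 0.6700) = 7.4000 * √0.3300 ≈ 7.4000 * 0.5745 ≈ 4.2510
Standard error of the difference = 4.2510·√2 ≈ 6.0118
z = |33 − 26| / 6.0118 = 7 / 6.0118 ≈ 1.1644

1.16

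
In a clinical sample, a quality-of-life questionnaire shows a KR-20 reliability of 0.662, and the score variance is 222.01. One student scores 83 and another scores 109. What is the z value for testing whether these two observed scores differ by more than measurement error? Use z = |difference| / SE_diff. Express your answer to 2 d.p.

σ = 222.01^(1/2) = 14.900
The standard error of measurement is 14.900×√(1 − 0.662) ≈ 14.900×0.581 ≈ 8.663.
SE_diff = SEM × √2 ≈ 8.663 × 1.414 ≈ 12.251
z = 26 / 12.251 ≈ 2.122

2.12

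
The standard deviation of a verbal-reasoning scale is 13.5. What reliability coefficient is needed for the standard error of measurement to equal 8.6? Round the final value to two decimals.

0.59

r = 1 − (SEM / SD)² = 1 − (8.600 / 13.5)² ≈ 1 − 0.406 ≈ 0.594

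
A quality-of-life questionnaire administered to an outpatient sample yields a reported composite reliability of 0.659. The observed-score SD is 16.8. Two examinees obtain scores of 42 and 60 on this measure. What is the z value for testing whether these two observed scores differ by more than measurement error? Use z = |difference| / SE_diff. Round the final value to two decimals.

1.30

SEM = 16.800 * √(1 − 0.659) = 16.800 * √0.341 ≃ 16.800 * 0.584 ≃ 9.810
SE_diff = SEM * √2 ≃ 9.810 * 1.414 ≃ 13.874
z = |42 − 60| / 13.874 = 18 / 13.874 ≃ 1.297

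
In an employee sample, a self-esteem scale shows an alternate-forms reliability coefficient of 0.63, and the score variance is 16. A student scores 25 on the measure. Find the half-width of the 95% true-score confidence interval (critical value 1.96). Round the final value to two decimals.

4.77

σ = 16^(1/2) = 4.00000
SEM = 4.00000·√(1 − 0.63000) ≈ 2.43311
1.96 · SEM ≈ 4.76889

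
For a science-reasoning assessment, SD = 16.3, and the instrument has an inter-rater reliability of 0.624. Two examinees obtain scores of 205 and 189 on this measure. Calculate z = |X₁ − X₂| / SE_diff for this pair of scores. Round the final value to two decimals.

The standard error of measurement is 16.300*√(1 − 0.624) ≈ 16.300*0.613 ≈ 9.995.
SE_diff = SEM * √2 ≈ 9.995 * 1.414 ≈ 14.135
z = 16 / 14.135 ≈ 1.132

1.13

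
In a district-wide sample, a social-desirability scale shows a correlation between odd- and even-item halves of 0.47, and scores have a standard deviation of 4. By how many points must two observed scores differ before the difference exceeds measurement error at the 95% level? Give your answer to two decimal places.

Spearman-Brown: r = 2(0.47) / (1 + 0.47) = 0.9400 / 1.4700 ≃ 0.6395
SEM = 4.0000 · √(1 − 0.6395) = 4.0000 · √0.3605 ≃ 4.0000 · 0.6005 ≃ 2.4018
SE_diff = √2 · SEM ≃ 3.3967
Smallest detectable difference = 1.96·3.3967 ≃ 6.6575

6.66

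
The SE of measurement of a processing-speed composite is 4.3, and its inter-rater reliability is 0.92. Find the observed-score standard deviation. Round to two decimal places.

15.20

SD = 4.3 / √(1 − 0.92) ≈ 15.203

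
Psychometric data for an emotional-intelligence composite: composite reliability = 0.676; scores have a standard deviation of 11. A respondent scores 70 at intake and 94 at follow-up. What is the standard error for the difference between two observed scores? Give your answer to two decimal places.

The standard error of measurement is 11.00000·√(1 − 0.67600) ≈ 11.00000·0.56921 ≈ 6.26131.
Standard error of the difference = 6.26131·√2 ≈ 8.85483

8.85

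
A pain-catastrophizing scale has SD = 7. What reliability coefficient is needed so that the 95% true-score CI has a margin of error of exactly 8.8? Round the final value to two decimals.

0.59

Required SEM = 8.8 / 1.96 ≈ 4.490
Required reliability = 1 − (SEM/SD)² = 1 − 0.411 ≈ 0.589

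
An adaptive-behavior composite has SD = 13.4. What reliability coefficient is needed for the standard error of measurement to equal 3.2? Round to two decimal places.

0.94

r = 1 − (SEM / SD)² = 1 − (3.20000 / 13.4)² ≈ 1 − 0.05703 ≈ 0.94297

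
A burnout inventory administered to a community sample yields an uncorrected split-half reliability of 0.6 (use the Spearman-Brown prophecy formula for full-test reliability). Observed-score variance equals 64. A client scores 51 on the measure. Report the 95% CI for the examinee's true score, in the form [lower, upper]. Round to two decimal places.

SD = √64 ≈ 8.00000
r_full = 2·0.6 / (1 + 0.6) ≈ 0.75000
The standard error of measurement is 8.00000·√(1 − 0.75000) ≈ 8.00000·0.50000 ≈ 4.00000.
Half-width = 1.96·4.00000 ≈ 7.84000
Interval: (43.16000, 58.84000)

[43.16, 58.84]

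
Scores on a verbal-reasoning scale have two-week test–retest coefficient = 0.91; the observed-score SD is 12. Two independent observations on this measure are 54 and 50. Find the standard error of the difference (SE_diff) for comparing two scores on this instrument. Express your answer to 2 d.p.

5.09

SEM = 12.000 · √(1 − 0.910) = 12.000 · √0.090 ≈ 12.000 · 0.300 ≈ 3.600
SE_diff = SEM · √2 ≈ 3.600 · 1.414 ≈ 5.091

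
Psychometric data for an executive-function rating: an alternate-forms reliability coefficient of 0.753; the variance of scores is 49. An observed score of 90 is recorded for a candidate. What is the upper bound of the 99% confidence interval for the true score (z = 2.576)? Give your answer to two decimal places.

σ = 49^(1/2) = 7.00000
The standard error of measurement is 7.00000·√(1 − 0.75300) ≃ 7.00000·0.49699 ≃ 3.47894.
Half-width = 2.576·3.47894 ≃ 8.96174
Upper bound: 90 + 8.96174 = 98.96174

98.96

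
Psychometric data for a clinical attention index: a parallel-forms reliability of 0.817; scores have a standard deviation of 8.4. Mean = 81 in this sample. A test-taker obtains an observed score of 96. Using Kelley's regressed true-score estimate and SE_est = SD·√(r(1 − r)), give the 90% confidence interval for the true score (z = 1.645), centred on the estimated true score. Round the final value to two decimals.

T̂ = 0.81700(96) + 0.18300(81) ≈ 93.25500
SE_est = SD × √(r(1 − r)) = 8.40000 × √0.14951 ≈ 8.40000 × 0.38667 ≈ 3.24800
CI = 93.25500 ± 1.645 × 3.24800 → [87.91204, 98.59796]

[87.91, 98.60]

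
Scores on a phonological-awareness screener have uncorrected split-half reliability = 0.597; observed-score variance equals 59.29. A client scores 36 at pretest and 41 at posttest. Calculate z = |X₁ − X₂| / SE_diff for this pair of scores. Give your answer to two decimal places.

0.91

SD = √59.29 = 7.700
Full-length reliability (Spearman-Brown) = 2(0.597)/(1+0.597) ≃ 0.748
The standard error of measurement is 7.700*√(1 − 0.748) ≃ 7.700*0.502 ≃ 3.868.
Standard error of the difference = 3.868·√2 ≃ 5.470
z = 5 / 5.470 ≃ 0.914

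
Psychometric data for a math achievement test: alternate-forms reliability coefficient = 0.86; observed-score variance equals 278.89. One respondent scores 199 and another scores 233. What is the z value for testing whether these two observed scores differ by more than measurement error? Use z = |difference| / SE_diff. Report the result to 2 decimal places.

3.85

σ = 278.89^(1/2) = 16.7000
SEM = 16.7000×√(1 − 0.8600) ≈ 6.2486
SE_diff = √2 × SEM ≈ 8.8368
z = 34 / 8.8368 ≈ 3.8475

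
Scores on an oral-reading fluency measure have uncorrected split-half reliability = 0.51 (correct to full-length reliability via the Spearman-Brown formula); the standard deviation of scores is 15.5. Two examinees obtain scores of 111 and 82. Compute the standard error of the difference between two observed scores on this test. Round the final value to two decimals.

Spearman-Brown: r = 2(0.51) / (1 + 0.51) = 1.020 / 1.510 ≈ 0.675
SEM = 15.500 · √(1 − 0.675) = 15.500 · √0.325 ≈ 15.500 · 0.570 ≈ 8.830
Standard error of the difference = 8.830·√2 ≈ 12.487

12.49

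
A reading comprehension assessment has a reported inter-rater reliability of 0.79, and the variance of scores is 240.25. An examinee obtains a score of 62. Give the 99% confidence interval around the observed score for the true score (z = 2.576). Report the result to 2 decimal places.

[43.70, 80.30]

SD = √240.25 = 15.500
SEM = 15.500*√(1 − 0.790) ≈ 7.103
2.576 * SEM ≈ 18.297
Interval: (43.703, 80.297)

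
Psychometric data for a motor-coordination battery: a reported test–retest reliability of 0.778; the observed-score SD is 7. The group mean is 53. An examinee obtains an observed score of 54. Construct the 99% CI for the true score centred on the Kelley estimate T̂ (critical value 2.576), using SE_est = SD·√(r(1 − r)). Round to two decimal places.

T̂ = 0.778(54) + 0.222(53) ≃ 53.778
SE_est = SD × √(r(1 − r)) = 7.000 × √0.173 ≃ 7.000 × 0.416 ≃ 2.909
99% CI: 53.778 ± 7.494 ≃ (46.284, 61.272)

[46.28, 61.27]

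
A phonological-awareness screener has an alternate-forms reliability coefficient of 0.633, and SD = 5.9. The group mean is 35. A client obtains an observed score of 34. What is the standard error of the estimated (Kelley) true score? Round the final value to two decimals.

SE_est = SD × √(r(1 − r)) = 5.90000 × √0.23231 ≃ 5.90000 × 0.48199 ≃ 2.84372

2.84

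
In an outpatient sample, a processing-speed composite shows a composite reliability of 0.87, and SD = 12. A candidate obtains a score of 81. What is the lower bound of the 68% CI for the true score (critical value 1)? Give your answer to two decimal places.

76.67

SEM = 12.000*√(1 − 0.870) ≃ 4.327
1 * SEM ≃ 4.327
Lower bound: 81 − 4.327 = 76.673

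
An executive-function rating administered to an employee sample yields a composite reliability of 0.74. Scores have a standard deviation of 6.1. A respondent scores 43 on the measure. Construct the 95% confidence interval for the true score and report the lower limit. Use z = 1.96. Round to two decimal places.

36.90

SEM = 6.1000 * √(1 − 0.7400) = 6.1000 * √0.2600 ≃ 6.1000 * 0.5099 ≃ 3.1104
Half-width = 1.96*3.1104 ≃ 6.0964
Lower limit = 43 − 6.0964 ≃ 36.9036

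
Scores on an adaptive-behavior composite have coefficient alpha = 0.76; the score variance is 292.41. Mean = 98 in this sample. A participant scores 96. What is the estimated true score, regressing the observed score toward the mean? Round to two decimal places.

T̂ = r·X + (1 − r)·M = 0.760·96 + 0.240·98 = 72.960 + 23.520 ≈ 96.480

96.48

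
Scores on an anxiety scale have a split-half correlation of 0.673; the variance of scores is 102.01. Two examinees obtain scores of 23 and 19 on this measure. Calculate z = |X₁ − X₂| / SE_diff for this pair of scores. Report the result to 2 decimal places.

0.63

SD = √102.01 ≈ 10.1000
r_full = 2·0.673 / (1 + 0.673) ≈ 0.8045
The standard error of measurement is 10.1000×√(1 − 0.8045) ≈ 10.1000×0.4421 ≈ 4.4653.
Standard error of the difference = 4.4653·√2 ≈ 6.3148
z = 4 / 6.3148 ≈ 0.6334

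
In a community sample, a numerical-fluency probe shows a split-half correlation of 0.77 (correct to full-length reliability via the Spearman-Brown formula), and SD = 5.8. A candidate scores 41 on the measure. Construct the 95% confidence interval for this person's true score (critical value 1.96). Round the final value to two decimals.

Spearman-Brown: r = 2(0.77) / (1 + 0.77) = 1.540 / 1.770 ≈ 0.870
SEM = 5.800 · √(1 − 0.870) = 5.800 · √0.130 ≈ 5.800 · 0.360 ≈ 2.091
Margin = 1.96 · 2.091 ≈ 4.098
95% CI: 41 ± 4.098 = [36.902, 45.098]

[36.90, 45.10]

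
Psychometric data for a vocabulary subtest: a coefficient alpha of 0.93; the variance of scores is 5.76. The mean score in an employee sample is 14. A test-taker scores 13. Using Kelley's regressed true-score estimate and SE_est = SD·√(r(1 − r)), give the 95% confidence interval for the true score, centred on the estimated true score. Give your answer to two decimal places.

SD = √5.76 ≈ 2.400
Estimated true score = 0.930*13 + (1 − 0.930)*14 ≈ 13.070
SE_est = SD * √(r(1 − r)) = 2.400 * √0.065 ≈ 2.400 * 0.255 ≈ 0.612
CI = 13.070 ± 1.96 * 0.612 → [11.870, 14.270]

[11.87, 14.27]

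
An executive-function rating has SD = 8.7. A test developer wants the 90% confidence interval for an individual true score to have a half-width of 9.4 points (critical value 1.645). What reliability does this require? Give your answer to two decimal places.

SEM needed = half-width / z = 9.4/1.645 ≈ 5.714
r = 1 − (SEM / SD)² = 1 − (5.714 / 8.7)² ≈ 1 − 0.431 ≈ 0.569

0.57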